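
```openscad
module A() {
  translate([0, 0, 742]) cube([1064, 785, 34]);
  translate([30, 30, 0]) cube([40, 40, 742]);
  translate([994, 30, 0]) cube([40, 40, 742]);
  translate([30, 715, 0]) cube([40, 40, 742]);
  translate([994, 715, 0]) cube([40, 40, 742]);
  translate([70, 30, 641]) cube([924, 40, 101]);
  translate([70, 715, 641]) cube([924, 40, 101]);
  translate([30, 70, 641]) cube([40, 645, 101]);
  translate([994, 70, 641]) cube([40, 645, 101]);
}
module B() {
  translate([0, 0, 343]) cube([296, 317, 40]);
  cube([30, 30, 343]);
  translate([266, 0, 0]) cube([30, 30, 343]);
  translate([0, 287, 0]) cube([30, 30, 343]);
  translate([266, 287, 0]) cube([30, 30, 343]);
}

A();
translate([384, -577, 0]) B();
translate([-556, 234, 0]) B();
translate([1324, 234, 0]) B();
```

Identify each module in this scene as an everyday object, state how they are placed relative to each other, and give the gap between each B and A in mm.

A is a table. B is a stool. Three stools sit around the table at the −y, −x, +x sides. The gap between each stool and the table is 260 mm.

Each stool's nearest face is 260 mm from the table's bounding box.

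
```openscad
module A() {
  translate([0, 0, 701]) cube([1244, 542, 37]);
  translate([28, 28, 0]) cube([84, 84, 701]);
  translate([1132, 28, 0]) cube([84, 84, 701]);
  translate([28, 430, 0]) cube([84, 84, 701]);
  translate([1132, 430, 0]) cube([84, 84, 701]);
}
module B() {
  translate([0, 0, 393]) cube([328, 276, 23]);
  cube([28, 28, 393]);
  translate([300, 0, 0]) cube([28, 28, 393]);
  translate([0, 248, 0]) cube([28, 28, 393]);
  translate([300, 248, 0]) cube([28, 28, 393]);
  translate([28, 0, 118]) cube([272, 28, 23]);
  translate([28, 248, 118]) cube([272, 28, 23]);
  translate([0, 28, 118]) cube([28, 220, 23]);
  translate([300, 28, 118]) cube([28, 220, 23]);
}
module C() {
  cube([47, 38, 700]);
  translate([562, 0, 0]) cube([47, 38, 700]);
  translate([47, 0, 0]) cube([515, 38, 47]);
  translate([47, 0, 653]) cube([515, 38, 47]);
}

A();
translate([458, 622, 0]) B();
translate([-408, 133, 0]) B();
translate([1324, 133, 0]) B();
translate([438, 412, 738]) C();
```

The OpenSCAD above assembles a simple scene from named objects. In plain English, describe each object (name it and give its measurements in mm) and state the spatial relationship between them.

A is a table: top 1244 mm (x) × 542 mm (y), 37 mm thick, upper face at z = 738 mm, on four 84×84 mm square legs, each inset 28 mm from the nearest pair of top edges, running from z = 0 to the bottom of the top.

B is a four-legged stool. The seat is 328×276 mm, 23 mm thick, top at z = 416 mm. It stands on four square legs, each 28×28 mm in cross-section, from z = 0 to the seat underside, each flush with a corner of the seat. Four stretchers, 28 mm wide and 23 mm tall, connect adjacent legs with their undersides at z = 118 mm, each running between the inner faces of the legs it joins and aligned with the legs' outer faces on the other axis.

C is a picture frame with a 515×606 mm rectangular opening (x by z) and a uniform 47 mm border on every side. Frame depth is 38 mm along y. It is built from two vertical stiles running the full outside height and two horizontal rails spanning the gap between the stiles.

Three stools sit around the table at the +y, −x, +x sides. The picture frame is on top of the table.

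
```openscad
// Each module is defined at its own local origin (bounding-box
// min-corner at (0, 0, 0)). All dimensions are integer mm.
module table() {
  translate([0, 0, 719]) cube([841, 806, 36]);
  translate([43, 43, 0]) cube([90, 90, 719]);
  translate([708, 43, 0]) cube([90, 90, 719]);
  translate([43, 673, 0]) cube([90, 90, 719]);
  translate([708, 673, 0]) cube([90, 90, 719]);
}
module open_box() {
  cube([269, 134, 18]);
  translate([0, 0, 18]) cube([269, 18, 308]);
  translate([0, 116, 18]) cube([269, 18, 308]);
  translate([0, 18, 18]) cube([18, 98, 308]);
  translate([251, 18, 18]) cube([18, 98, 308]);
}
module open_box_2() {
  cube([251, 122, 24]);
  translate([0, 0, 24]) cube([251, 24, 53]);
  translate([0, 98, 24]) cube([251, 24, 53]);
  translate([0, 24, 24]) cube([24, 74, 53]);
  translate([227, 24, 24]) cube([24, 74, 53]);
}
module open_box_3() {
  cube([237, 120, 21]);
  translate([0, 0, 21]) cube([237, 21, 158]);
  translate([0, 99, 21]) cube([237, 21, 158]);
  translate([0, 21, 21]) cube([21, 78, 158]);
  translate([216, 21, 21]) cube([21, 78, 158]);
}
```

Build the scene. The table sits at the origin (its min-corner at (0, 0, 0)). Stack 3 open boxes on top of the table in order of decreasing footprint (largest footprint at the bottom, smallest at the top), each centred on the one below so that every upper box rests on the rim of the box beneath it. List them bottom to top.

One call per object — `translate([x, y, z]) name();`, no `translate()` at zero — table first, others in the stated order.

table();
translate([286, 336, 755]) open_box();
translate([295, 342, 1081]) open_box_2();
translate([302, 343, 1158]) open_box_3();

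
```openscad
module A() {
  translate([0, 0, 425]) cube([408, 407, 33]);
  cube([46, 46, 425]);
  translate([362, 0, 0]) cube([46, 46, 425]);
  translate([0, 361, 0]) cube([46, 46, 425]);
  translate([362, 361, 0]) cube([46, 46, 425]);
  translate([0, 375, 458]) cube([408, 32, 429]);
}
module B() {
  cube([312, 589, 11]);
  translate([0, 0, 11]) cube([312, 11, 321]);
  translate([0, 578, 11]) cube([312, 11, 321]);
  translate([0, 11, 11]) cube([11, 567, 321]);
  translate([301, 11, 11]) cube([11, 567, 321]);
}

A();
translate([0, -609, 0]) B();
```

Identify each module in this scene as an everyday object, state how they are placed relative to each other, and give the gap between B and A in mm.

The open box's nearest face is 20 mm from the chair's −y face.

A is a chair. B is an open box. The open box is on the floor beside the chair on its −y side. The gap between the open box and the chair is 20 mm.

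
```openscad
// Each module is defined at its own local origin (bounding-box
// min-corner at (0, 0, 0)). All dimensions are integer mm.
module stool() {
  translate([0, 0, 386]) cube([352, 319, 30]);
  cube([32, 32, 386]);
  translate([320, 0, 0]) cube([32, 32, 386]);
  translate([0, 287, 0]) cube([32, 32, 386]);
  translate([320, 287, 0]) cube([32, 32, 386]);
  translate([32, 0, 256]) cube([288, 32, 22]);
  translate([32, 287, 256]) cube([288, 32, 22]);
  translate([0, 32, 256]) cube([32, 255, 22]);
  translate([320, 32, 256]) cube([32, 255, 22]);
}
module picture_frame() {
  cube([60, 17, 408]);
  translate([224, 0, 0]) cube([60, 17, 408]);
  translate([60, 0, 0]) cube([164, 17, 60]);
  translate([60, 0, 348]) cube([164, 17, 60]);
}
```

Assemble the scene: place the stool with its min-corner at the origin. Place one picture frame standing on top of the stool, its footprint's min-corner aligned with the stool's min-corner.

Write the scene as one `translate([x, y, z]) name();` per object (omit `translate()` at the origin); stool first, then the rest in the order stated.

stool();
translate([0, 0, 416]) picture_frame();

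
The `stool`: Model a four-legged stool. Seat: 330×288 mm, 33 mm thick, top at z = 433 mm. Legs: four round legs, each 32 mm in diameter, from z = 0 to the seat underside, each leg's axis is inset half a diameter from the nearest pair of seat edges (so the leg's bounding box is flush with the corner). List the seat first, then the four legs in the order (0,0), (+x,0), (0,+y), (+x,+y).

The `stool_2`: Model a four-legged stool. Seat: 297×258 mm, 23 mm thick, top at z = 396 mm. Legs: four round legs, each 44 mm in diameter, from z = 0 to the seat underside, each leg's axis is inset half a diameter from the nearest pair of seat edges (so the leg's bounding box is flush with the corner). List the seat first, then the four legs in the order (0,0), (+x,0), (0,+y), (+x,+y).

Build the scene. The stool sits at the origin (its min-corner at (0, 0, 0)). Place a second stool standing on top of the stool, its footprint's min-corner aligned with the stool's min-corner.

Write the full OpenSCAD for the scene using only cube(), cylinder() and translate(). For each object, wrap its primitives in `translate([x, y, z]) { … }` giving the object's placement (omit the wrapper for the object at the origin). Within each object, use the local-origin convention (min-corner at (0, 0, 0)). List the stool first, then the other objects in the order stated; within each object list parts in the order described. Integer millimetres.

translate([0, 0, 400]) cube([330, 288, 33]);
translate([16, 16, 0]) cylinder(h = 400, r = 16);
translate([314, 16, 0]) cylinder(h = 400, r = 16);
translate([16, 272, 0]) cylinder(h = 400, r = 16);
translate([314, 272, 0]) cylinder(h = 400, r = 16);
translate([0, 0, 433]) {
  translate([0, 0, 373]) cube([297, 258, 23]);
  translate([22, 22, 0]) cylinder(h = 373, r = 22);
  translate([275, 22, 0]) cylinder(h = 373, r = 22);
  translate([22, 236, 0]) cylinder(h = 373, r = 22);
  translate([275, 236, 0]) cylinder(h = 373, r = 22);
}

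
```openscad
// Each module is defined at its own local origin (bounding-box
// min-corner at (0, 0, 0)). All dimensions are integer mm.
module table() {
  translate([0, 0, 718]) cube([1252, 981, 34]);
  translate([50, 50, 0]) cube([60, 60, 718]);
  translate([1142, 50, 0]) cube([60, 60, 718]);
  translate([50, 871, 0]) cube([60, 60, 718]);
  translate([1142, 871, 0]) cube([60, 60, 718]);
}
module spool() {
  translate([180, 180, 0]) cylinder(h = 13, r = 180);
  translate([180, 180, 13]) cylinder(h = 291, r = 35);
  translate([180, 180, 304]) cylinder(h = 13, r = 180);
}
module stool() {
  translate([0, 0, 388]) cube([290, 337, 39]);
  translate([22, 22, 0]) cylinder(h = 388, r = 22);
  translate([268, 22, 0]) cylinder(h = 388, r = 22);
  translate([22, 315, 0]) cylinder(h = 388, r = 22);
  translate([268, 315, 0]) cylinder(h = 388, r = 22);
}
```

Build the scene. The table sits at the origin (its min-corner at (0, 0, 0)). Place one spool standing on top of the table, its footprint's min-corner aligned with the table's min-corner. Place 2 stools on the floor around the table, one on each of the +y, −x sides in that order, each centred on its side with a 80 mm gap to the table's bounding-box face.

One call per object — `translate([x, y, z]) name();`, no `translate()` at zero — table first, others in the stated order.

table();
translate([0, 0, 752]) spool();
translate([481, 1061, 0]) stool();
translate([-370, 322, 0]) stool();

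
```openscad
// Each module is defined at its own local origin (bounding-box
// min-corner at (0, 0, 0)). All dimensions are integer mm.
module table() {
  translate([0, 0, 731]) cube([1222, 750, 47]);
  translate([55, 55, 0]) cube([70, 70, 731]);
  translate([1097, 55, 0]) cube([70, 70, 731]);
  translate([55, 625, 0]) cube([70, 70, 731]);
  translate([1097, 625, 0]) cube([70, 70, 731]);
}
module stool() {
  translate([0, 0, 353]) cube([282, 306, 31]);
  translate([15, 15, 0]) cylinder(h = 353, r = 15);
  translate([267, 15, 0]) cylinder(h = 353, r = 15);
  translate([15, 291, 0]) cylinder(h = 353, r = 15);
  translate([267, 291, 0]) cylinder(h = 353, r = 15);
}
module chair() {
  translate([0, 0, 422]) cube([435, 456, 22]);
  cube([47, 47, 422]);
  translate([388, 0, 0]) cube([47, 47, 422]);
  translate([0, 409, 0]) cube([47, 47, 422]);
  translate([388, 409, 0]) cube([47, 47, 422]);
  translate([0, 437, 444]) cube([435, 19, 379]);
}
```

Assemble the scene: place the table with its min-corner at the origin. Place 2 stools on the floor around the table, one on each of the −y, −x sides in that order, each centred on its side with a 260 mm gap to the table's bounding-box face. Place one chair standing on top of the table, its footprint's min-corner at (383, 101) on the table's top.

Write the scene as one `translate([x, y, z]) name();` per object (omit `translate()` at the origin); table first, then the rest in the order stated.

table();
translate([470, -566, 0]) stool();
translate([-542, 222, 0]) stool();
translate([383, 101, 778]) chair();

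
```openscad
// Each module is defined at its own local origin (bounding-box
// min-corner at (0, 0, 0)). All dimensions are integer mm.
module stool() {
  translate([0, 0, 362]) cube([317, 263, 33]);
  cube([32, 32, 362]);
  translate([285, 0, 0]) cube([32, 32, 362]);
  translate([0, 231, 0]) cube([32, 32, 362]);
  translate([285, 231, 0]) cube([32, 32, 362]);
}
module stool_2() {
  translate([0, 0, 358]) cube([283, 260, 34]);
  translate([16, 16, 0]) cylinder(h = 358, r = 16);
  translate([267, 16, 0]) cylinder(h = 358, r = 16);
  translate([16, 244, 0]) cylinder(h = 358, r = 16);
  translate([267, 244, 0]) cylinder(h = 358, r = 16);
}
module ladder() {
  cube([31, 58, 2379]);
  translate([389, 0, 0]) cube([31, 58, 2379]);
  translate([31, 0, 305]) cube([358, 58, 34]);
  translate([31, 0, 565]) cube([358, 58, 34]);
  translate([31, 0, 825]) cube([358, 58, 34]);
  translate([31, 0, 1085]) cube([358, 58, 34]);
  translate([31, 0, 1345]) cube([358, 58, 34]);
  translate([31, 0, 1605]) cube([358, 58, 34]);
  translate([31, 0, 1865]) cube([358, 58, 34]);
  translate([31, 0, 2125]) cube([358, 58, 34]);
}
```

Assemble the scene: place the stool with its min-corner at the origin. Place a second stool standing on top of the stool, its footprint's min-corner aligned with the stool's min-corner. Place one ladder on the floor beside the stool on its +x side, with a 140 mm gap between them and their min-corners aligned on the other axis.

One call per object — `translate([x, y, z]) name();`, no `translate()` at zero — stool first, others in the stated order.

stool();
translate([0, 0, 395]) stool_2();
translate([457, 0, 0]) ladder();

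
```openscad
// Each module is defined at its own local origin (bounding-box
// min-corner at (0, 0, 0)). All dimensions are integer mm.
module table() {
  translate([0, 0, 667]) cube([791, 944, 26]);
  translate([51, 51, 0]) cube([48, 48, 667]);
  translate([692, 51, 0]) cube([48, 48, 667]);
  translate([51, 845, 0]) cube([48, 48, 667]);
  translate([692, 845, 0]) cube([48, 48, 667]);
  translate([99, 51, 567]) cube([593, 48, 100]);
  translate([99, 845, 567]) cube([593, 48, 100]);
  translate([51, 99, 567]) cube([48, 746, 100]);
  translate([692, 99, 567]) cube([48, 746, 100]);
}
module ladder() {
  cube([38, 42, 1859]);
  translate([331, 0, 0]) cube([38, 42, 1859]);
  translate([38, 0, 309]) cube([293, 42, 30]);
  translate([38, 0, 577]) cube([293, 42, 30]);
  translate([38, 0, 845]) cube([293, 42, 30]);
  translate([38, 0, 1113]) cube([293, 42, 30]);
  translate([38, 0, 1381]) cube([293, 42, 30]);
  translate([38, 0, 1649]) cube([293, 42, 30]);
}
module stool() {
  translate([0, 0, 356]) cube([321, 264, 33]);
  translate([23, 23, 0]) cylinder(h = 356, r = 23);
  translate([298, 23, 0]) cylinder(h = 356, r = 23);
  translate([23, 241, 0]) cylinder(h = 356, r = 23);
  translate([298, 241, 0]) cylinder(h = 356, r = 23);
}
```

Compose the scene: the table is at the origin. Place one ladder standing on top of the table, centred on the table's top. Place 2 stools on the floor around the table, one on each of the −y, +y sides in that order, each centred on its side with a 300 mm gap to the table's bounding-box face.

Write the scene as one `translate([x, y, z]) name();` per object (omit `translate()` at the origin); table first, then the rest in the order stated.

table();
translate([211, 451, 693]) ladder();
translate([235, -564, 0]) stool();
translate([235, 1244, 0]) stool();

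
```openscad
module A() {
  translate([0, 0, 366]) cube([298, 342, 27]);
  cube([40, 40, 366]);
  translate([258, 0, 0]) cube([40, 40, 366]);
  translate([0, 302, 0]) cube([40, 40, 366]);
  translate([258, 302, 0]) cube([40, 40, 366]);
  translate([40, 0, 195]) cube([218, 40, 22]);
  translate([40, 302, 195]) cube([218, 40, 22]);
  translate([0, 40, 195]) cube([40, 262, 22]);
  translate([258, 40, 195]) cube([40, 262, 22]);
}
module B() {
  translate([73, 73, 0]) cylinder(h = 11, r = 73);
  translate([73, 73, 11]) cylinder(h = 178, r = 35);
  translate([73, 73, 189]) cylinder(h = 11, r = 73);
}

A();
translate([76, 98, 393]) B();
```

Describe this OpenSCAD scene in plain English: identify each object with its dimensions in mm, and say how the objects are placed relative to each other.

A is a four-legged stool. The seat is 298×342 mm, 27 mm thick, top at z = 393 mm. It stands on four square legs, each 40×40 mm in cross-section, from z = 0 to the seat underside, each flush with a corner of the seat. Four stretchers, 40 mm wide and 22 mm tall, connect adjacent legs with their undersides at z = 195 mm, each running between the inner faces of the legs it joins and aligned with the legs' outer faces on the other axis.

B is a spool: two coaxial disc flanges of radius 73 mm and thickness 11 mm, joined by a core cylinder of radius 35 mm and height 178 mm. The lower flange rests on z = 0 and the three cylinders share a vertical axis.

The spool is on top of the stool, centred.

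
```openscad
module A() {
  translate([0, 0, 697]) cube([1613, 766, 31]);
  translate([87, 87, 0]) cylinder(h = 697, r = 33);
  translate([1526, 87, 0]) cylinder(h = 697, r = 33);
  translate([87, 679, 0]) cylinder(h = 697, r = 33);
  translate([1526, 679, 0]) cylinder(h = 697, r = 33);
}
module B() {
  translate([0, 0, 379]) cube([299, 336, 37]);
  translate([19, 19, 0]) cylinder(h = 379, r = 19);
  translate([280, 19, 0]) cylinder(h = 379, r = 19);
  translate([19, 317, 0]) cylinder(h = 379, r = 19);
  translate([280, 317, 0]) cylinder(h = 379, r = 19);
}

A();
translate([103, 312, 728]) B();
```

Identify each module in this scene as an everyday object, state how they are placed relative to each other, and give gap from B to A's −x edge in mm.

The stool's min-x is at 103; the table's min-x is 0; gap = 103 mm.

A is a table. B is a stool. The stool is on top of the table. The gap from the stool to the table's −x edge is 103 mm.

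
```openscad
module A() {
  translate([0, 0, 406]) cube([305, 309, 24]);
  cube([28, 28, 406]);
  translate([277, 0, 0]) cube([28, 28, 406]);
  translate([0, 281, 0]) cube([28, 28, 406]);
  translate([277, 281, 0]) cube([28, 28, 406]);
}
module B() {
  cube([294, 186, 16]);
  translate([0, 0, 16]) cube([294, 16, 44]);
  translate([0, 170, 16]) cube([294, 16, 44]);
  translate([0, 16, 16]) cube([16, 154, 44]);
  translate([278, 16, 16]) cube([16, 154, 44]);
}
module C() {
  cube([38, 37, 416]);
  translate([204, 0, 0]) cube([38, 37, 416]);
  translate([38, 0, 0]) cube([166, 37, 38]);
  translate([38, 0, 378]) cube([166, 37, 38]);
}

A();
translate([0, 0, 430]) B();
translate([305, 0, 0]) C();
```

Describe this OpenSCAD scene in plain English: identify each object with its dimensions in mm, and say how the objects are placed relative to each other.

A is a four-legged stool. The seat is a 305×309×24 mm slab whose top surface is at z = 430 mm; four square legs, each 28×28 mm in cross-section, run from the floor (z = 0) to the underside of the seat, each flush with a corner of the seat.

B is an open storage box with external size 294×186×60 mm and wall thickness 16 mm (the base is also 16 mm thick). The base covers the whole footprint; the four walls stand on the base, with the y-facing walls full-width and the x-facing walls fitting between their inner faces.

C is a rectangular picture frame lying in the x–z plane (depth along y). The opening is 166 mm wide (x) by 340 mm tall (z), surrounded by a border 38 mm wide on all four sides. The frame is 37 mm deep and is made of two full-height vertical stiles with two horizontal rails fitted between them.

The open box is on top of the stool. The picture frame is against the stool's +x side, with their −y faces flush.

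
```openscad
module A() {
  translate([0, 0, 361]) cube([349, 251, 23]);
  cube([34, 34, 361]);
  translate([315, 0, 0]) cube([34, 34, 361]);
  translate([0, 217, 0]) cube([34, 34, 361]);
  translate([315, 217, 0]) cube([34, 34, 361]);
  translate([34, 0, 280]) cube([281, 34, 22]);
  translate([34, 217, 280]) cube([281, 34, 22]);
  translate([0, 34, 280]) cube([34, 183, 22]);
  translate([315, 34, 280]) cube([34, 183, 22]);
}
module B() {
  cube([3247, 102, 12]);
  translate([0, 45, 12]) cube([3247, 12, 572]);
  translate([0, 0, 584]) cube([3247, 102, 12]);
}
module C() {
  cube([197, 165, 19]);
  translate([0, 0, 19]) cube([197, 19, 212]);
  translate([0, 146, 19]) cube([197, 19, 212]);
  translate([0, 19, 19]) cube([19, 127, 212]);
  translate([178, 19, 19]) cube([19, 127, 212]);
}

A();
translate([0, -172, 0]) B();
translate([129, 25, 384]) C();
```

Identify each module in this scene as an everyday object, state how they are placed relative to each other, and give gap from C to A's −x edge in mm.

The open box's min-x is at 129; the stool's min-x is 0; gap = 129 mm.

A is a stool. B is an I-beam. C is an open box. The I-beam is on the floor beside the stool on its −y side. The open box is on top of the stool. The gap from the open box to the stool's −x edge is 129 mm.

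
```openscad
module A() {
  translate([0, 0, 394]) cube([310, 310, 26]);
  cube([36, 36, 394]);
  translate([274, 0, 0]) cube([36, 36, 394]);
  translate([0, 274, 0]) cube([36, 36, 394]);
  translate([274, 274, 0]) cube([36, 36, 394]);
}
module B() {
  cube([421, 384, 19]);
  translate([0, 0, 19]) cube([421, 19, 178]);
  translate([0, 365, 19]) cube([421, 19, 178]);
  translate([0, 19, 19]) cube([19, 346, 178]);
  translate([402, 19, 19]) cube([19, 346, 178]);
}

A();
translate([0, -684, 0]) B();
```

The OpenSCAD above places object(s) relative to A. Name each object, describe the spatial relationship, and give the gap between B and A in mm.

A is a stool. B is an open box. The open box is on the floor beside the stool on its −y side. The gap between the open box and the stool is 300 mm.

The open box's nearest face is 300 mm from the stool's −y face.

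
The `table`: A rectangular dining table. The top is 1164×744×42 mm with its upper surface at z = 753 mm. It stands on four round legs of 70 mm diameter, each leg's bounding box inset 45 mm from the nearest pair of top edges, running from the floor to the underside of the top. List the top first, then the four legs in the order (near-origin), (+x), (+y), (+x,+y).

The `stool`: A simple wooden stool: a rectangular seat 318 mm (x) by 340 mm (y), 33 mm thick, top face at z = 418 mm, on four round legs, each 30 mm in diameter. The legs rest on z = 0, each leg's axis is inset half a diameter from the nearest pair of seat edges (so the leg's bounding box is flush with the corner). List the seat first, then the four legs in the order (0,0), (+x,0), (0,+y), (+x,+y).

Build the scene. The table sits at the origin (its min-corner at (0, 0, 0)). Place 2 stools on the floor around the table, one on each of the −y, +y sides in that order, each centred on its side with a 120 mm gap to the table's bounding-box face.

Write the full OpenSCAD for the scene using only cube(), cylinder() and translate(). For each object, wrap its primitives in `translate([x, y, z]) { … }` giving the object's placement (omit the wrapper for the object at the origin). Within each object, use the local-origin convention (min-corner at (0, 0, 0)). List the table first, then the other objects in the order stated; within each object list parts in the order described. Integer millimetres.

translate([0, 0, 711]) cube([1164, 744, 42]);
translate([80, 80, 0]) cylinder(h = 711, r = 35);
translate([1084, 80, 0]) cylinder(h = 711, r = 35);
translate([80, 664, 0]) cylinder(h = 711, r = 35);
translate([1084, 664, 0]) cylinder(h = 711, r = 35);
translate([423, -460, 0]) {
  translate([0, 0, 385]) cube([318, 340, 33]);
  translate([15, 15, 0]) cylinder(h = 385, r = 15);
  translate([303, 15, 0]) cylinder(h = 385, r = 15);
  translate([15, 325, 0]) cylinder(h = 385, r = 15);
  translate([303, 325, 0]) cylinder(h = 385, r = 15);
}
translate([423, 864, 0]) {
  translate([0, 0, 385]) cube([318, 340, 33]);
  translate([15, 15, 0]) cylinder(h = 385, r = 15);
  translate([303, 15, 0]) cylinder(h = 385, r = 15);
  translate([15, 325, 0]) cylinder(h = 385, r = 15);
  translate([303, 325, 0]) cylinder(h = 385, r = 15);
}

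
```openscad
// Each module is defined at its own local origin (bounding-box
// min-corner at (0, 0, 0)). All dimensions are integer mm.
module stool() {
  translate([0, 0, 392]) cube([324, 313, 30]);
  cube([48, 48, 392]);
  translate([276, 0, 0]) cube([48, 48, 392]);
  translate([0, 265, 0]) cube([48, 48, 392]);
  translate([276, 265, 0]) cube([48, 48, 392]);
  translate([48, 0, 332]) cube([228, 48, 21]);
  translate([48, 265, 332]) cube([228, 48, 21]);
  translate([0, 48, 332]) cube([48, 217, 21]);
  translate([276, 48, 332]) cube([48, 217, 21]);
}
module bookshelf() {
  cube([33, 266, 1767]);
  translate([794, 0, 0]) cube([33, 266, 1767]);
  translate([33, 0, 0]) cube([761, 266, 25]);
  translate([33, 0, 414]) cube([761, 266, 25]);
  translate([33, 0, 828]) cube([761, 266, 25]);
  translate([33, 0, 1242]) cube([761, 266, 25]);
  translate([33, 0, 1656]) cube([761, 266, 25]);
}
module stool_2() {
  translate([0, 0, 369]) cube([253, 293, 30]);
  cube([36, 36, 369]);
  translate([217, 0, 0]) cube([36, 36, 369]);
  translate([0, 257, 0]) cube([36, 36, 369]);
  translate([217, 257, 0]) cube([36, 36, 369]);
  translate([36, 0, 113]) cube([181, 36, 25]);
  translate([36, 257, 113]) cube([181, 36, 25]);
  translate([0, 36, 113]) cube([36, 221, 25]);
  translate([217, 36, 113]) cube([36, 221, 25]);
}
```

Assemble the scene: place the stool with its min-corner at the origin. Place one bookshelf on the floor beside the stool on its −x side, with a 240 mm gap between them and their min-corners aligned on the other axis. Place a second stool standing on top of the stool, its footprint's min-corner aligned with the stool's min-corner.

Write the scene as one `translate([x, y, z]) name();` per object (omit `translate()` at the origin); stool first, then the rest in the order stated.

stool();
translate([-1067, 0, 0]) bookshelf();
translate([0, 0, 422]) stool_2();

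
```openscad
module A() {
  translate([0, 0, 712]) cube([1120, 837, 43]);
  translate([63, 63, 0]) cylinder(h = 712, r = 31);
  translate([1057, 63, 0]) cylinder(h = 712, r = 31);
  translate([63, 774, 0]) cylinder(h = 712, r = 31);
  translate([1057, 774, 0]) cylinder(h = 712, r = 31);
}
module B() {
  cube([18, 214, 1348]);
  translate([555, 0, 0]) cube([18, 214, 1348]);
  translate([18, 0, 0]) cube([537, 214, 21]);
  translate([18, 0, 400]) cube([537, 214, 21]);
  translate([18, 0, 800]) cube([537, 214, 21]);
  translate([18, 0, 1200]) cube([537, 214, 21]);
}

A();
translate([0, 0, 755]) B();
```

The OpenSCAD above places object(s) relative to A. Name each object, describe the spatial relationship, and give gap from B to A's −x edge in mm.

A is a table. B is a bookshelf. The bookshelf is on top of the table. The gap from the bookshelf to the table's −x edge is 0 mm.

The bookshelf's min-x is at 0; the table's min-x is 0; gap = 0 mm.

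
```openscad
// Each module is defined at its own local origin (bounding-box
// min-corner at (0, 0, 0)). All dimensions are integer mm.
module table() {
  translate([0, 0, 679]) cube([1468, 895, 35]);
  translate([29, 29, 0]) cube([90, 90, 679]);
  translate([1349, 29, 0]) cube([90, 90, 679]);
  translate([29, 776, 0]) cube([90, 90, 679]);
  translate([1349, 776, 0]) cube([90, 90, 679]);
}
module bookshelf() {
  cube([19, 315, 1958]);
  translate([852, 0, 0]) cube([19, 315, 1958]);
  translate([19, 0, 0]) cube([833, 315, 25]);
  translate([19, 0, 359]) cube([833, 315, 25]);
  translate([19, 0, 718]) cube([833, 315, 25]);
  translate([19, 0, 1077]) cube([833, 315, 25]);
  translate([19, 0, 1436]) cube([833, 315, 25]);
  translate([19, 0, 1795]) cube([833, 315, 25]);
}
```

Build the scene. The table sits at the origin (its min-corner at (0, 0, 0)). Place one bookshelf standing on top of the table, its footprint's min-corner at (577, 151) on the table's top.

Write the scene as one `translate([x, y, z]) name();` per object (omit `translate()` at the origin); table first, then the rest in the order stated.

table();
translate([577, 151, 714]) bookshelf();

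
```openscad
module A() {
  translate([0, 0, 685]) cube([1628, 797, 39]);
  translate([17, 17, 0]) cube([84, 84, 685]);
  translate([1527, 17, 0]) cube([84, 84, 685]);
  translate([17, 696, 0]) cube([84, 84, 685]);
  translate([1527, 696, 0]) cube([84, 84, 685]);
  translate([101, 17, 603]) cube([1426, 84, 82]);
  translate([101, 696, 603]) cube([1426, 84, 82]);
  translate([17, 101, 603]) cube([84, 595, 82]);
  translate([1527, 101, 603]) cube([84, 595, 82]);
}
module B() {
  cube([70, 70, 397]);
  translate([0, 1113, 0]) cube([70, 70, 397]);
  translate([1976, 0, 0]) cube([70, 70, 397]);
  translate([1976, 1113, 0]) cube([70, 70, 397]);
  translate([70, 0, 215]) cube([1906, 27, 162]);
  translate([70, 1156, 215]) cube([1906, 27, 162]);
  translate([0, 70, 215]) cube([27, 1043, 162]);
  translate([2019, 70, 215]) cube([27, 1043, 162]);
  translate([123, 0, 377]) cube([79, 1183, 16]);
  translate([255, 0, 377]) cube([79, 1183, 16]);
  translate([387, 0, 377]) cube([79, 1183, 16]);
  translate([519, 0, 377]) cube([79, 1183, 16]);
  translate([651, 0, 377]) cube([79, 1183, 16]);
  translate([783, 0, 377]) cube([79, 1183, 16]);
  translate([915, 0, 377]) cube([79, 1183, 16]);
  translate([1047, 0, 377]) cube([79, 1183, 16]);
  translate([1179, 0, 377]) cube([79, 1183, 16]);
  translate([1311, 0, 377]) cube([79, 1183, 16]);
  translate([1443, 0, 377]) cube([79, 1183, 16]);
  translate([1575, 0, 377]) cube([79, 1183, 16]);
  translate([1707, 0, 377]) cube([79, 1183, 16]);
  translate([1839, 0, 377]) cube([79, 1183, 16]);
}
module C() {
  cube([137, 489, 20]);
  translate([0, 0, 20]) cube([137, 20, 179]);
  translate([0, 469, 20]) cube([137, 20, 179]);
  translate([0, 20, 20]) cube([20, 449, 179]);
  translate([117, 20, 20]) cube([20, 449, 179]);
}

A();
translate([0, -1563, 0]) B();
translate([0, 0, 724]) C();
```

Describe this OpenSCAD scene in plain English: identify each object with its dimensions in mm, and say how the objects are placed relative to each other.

A is a table with a 1628×797 mm rectangular top, 39 mm thick, top surface at z = 724 mm, supported by four 84×84 mm square legs, each inset 17 mm from the nearest pair of top edges, running from the floor. Four apron rails, 84 mm thick and 82 mm tall, run between adjacent legs with their top edges flush with the underside of the top and their outer faces flush with the legs' outer faces.

B is a bed frame 2046 mm long (x) by 1183 mm wide (y). Four 70×70 mm corner posts, 397 mm tall, at the corners of the footprint. Four rails of 27 mm thickness and 162 mm height run between adjacent posts with their undersides at z = 215 mm, their outer faces flush with the outside of the frame (the two x-running rails run between the posts' inner faces; the two y-running rails run between the posts' inner faces). 14 slats, each 79 mm wide (x) and 16 mm thick, lie across the top of the two x-running rails, running the full 1183 mm width of the frame in y; the slats are evenly spaced along x between the inner faces of the end posts with equal gaps (rounded down to the nearest mm) at the −x end and between each pair — any rounding remainder accumulates at the +x end.

C is an open-topped rectangular box: outside dimensions 137×489×199 mm, with a uniform wall and base thickness of 20 mm. The base is a full 137×489 slab on the floor; four walls sit on top of the base. The front and back walls (the −y and +y sides) span the full width; the two side walls fit between them.

The bed frame is on the floor beside the table on its −y side. The open box is on top of the table.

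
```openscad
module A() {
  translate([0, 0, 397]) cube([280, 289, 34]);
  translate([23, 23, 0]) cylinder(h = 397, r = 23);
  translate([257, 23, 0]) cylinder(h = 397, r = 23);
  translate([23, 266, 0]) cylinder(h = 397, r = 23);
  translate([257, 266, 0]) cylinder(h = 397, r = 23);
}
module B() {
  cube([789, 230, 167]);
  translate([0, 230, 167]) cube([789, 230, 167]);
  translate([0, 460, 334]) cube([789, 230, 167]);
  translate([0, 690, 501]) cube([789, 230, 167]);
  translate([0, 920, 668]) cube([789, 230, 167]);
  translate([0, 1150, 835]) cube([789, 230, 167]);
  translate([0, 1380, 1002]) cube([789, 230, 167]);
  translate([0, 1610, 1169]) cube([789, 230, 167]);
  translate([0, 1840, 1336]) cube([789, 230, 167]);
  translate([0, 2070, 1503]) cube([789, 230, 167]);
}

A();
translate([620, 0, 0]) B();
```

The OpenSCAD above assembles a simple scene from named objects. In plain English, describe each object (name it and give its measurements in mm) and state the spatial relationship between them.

A is a simple wooden stool: a rectangular seat 280 mm (x) by 289 mm (y), 34 mm thick, top face at z = 431 mm, on four round legs, each 46 mm in diameter. The legs rest on z = 0, each leg's axis is inset half a diameter from the nearest pair of seat edges (so the leg's bounding box is flush with the corner).

B is a straight staircase of 10 solid steps. Each step is 789 mm wide (x), 230 mm deep (y, the going) and 167 mm tall (the rise). The first step rests on the floor; each subsequent step sits one going further in +y and one rise higher in +z, directly behind and above the previous step with no overlap.

The staircase is on the floor beside the stool on its +x side.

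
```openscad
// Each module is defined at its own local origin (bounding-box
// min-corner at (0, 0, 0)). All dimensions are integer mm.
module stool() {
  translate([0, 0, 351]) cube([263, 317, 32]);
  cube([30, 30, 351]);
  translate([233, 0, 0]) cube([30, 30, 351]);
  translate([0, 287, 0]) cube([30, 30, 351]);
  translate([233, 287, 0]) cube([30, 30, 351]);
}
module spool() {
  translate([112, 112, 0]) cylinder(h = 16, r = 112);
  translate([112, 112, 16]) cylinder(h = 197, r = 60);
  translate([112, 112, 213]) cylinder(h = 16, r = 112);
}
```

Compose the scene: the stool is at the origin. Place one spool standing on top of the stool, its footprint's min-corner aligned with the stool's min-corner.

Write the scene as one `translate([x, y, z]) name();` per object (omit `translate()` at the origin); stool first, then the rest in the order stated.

stool();
translate([0, 0, 383]) spool();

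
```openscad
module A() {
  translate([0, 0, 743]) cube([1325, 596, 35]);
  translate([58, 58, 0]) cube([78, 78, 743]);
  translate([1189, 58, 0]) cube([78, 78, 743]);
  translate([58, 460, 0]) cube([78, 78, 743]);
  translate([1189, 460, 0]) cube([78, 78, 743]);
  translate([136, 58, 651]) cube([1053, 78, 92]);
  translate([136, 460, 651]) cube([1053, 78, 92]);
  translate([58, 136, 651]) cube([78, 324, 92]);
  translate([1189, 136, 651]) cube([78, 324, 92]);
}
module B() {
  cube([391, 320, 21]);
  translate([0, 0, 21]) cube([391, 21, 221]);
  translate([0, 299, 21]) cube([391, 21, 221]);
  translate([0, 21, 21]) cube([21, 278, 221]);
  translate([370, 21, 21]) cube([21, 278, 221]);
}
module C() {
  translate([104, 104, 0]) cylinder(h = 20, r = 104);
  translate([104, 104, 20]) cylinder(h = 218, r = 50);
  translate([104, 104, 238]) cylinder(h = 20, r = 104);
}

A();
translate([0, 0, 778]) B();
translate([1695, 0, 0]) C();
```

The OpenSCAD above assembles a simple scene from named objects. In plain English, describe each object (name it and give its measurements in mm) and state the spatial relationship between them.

A is a table with a 1325×596 mm rectangular top, 35 mm thick, top surface at z = 778 mm, supported by four 78×78 mm square legs, each inset 58 mm from the nearest pair of top edges, running from the floor. Four apron rails, 78 mm thick and 92 mm tall, run between adjacent legs with their top edges flush with the underside of the top and their outer faces flush with the legs' outer faces.

B is an open storage box with external size 391×320×242 mm and wall thickness 21 mm (the base is also 21 mm thick). The base covers the whole footprint; the four walls stand on the base, with the y-facing walls full-width and the x-facing walls fitting between their inner faces.

C is a spool: two coaxial disc flanges of radius 104 mm and thickness 20 mm, joined by a core cylinder of radius 50 mm and height 218 mm. The lower flange rests on z = 0 and the three cylinders share a vertical axis.

The open box is on top of the table. The spool is on the floor beside the table on its +x side.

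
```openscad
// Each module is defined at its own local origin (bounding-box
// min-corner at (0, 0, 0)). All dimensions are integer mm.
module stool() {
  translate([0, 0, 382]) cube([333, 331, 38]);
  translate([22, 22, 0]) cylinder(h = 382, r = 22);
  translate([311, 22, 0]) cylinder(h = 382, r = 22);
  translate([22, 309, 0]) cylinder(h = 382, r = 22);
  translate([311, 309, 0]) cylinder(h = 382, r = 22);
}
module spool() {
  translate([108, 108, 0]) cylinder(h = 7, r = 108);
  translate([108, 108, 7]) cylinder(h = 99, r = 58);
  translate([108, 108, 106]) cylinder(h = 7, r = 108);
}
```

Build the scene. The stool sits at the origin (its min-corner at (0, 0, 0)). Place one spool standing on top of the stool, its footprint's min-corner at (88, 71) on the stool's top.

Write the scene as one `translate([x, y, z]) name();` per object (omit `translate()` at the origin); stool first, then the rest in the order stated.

stool();
translate([88, 71, 420]) spool();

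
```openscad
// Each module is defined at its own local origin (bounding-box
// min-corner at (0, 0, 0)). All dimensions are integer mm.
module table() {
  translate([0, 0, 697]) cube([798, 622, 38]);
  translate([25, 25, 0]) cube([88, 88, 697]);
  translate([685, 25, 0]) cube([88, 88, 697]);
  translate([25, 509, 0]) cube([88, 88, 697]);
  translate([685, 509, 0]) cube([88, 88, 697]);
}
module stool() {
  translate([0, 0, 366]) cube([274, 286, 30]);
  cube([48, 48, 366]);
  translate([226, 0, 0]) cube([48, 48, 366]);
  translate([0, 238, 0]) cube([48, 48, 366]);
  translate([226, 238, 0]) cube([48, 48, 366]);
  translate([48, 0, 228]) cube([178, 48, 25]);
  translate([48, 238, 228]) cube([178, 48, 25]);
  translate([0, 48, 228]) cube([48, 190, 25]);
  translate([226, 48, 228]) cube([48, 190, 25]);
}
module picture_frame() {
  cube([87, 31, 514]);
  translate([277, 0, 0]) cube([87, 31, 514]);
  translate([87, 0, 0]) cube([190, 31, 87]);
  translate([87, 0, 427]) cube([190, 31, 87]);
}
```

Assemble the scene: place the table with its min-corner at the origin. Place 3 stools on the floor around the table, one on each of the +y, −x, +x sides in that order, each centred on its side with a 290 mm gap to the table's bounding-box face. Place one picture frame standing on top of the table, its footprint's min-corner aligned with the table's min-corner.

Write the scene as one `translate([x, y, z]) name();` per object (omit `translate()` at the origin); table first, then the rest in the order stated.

table();
translate([262, 912, 0]) stool();
translate([-564, 168, 0]) stool();
translate([1088, 168, 0]) stool();
translate([0, 0, 735]) picture_frame();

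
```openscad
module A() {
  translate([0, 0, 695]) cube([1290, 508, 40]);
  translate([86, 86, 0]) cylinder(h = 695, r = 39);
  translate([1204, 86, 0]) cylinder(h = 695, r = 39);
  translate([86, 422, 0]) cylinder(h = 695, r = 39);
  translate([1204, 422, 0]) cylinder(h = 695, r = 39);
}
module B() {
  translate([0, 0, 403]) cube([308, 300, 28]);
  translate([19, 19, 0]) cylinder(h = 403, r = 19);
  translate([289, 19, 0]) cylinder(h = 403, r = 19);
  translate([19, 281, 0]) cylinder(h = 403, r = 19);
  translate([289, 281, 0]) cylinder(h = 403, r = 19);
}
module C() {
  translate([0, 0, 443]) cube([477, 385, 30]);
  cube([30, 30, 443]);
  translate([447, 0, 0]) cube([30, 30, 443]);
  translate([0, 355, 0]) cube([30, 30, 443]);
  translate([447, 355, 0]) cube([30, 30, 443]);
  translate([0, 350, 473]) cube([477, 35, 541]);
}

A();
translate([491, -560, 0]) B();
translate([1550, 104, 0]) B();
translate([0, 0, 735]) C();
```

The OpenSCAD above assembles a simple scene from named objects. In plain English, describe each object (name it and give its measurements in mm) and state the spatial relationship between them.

A is a table with a 1290×508 mm rectangular top, 40 mm thick, top surface at z = 735 mm, supported by four round legs of 78 mm diameter, each leg's bounding box inset 47 mm from the nearest pair of top edges, running from the floor.

B is a four-legged stool. The seat is a 308×300×28 mm slab whose top surface is at z = 431 mm; four round legs, each 38 mm in diameter, run from the floor (z = 0) to the underside of the seat, each leg's axis is inset half a diameter from the nearest pair of seat edges (so the leg's bounding box is flush with the corner).

C is a chair. The seat is a 477×385×30 mm slab with its top at z = 473 mm, on four 30×30 mm corner legs (flush with the seat edges, standing on z = 0). A flat backrest 35 mm thick, 541 mm tall, spans the full seat width and rises from the seat top along its +y edge, rear face flush with the rear of the seat.

Two stools sit around the table at the −y, +x sides. The chair is on top of the table.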